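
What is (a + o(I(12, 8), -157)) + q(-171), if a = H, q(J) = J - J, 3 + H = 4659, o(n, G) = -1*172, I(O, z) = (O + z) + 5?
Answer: 4484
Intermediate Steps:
I(O, z) = 5 + O + z
o(n, G) = -172
H = 4656 (H = -3 + 4659 = 4656)
q(J) = 0
a = 4656
(a + o(I(12, 8), -157)) + q(-171) = (4656 - 172) + 0 = 4484 + 0 = 4484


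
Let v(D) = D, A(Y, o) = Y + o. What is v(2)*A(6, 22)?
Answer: 56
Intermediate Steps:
v(2)*A(6, 22) = 2*(6 + 22) = 2*28 = 56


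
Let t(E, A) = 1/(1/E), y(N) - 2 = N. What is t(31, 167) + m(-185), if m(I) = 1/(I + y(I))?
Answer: 11407/368 ≈ 30.997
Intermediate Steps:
y(N) = 2 + N
m(I) = 1/(2 + 2*I) (m(I) = 1/(I + (2 + I)) = 1/(2 + 2*I))
t(E, A) = E
t(31, 167) + m(-185) = 31 + 1/(2*(1 - 185)) = 31 + (1/2)/(-184) = 31 + (1/2)*(-1/184) = 31 - 1/368 = 11407/368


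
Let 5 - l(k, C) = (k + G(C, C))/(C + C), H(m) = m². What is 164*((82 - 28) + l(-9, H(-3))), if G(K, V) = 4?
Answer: 87494/9 ≈ 9721.6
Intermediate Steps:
l(k, C) = 5 - (4 + k)/(2*C) (l(k, C) = 5 - (k + 4)/(C + C) = 5 - (4 + k)/(2*C))
164*((82 - 28) + l(-9, H(-3))) = 164*((82 - 28) + (-4 - 1*(-9) + 10*(-3)²)/(2*((-3)²))) = 164*(54 + (½)*(-4 + 9 + 10*9)/9) = 164*(54 + (½)*(⅑)*(-4 + 9 + 90)) = 164*(54 + (½)*(⅑)*95) = 164*(54 + 95/18) = 164*(1067/18) = 87494/9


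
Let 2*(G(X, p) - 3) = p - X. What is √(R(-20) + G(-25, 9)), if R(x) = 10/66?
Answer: √21945/33 ≈ 4.4890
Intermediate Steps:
G(X, p) = 3 + p/2 - X/2 (G(X, p) = 3 + (p - X)/2 = 3 + (p/2 - X/2) = 3 + p/2 - X/2)
R(x) = 5/33 (R(x) = 10*(1/66) = 5/33)
√(R(-20) + G(-25, 9)) = √(5/33 + (3 + (½)*9 - ½*(-25))) = √(5/33 + (3 + 9/2 + 25/2)) = √(5/33 + 20) = √(665/33) = √21945/33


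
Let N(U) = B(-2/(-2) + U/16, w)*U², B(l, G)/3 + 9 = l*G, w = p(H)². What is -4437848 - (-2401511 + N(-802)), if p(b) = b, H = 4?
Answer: 1532005203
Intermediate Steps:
w = 16 (w = 4² = 16)
B(l, G) = -27 + 3*G*l (B(l, G) = -27 + 3*(l*G) = -27 + 3*(G*l) = -27 + 3*G*l)
N(U) = U²*(21 + 3*U) (N(U) = (-27 + 3*16*(-2/(-2) + U/16))*U² = (-27 + 3*16*(-2*(-½) + U*(1/16)))*U² = (-27 + 3*16*(1 + U/16))*U² = (-27 + (48 + 3*U))*U² = (21 + 3*U)*U² = U²*(21 + 3*U))
-4437848 - (-2401511 + N(-802)) = -4437848 - (-2401511 + 3*(-802)²*(7 - 802)) = -4437848 - (-2401511 + 3*643204*(-795)) = -4437848 - (-2401511 - 1534041540) = -4437848 - 1*(-1536443051) = -4437848 + 1536443051 = 1532005203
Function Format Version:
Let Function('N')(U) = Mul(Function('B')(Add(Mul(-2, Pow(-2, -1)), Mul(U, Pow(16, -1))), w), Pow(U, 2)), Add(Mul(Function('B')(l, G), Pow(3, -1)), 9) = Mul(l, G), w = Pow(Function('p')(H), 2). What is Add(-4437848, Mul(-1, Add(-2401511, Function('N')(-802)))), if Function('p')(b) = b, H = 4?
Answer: 1532005203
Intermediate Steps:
w = 16 (w = Pow(4, 2) = 16)
Function('B')(l, G) = Add(-27, Mul(3, G, l)) (Function('B')(l, G) = Add(-27, Mul(3, Mul(l, G))) = Add(-27, Mul(3, Mul(G, l))) = Add(-27, Mul(3, G, l)))
Function('N')(U) = Mul(Pow(U, 2), Add(21, Mul(3, U))) (Function('N')(U) = Mul(Add(-27, Mul(3, 16, Add(Mul(-2, Pow(-2, -1)), Mul(U, Pow(16, -1))))), Pow(U, 2)) = Mul(Add(-27, Mul(3, 16, Add(Mul(-2, Rational(-1, 2)), Mul(U, Rational(1, 16))))), Pow(U, 2)) = Mul(Add(-27, Mul(3, 16, Add(1, Mul(Rational(1, 16), U)))), Pow(U, 2)) = Mul(Add(-27, Add(48, Mul(3, U))), Pow(U, 2)) = Mul(Add(21, Mul(3, U)), Pow(U, 2)) = Mul(Pow(U, 2), Add(21, Mul(3, U))))
Add(-4437848, Mul(-1, Add(-2401511, Function('N')(-802)))) = Add(-4437848, Mul(-1, Add(-2401511, Mul(3, Pow(-802, 2), Add(7, -802))))) = Add(-4437848, Mul(-1, Add(-2401511, Mul(3, 643204, -795)))) = Add(-4437848, Mul(-1, Add(-2401511, -1534041540))) = Add(-4437848, Mul(-1, -1536443051)) = Add(-4437848, 1536443051) = 1532005203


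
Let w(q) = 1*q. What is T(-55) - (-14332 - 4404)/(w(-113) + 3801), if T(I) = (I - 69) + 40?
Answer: -36382/461 ≈ -78.920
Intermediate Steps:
w(q) = q
T(I) = -29 + I (T(I) = (-69 + I) + 40 = -29 + I)
T(-55) - (-14332 - 4404)/(w(-113) + 3801) = (-29 - 55) - (-14332 - 4404)/(-113 + 3801) = -84 - (-18736)/3688 = -84 - 1*(-2342/461) = -84 + 2342/461 = -36382/461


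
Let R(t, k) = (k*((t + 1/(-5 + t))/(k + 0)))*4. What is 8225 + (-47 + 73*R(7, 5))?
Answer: 10368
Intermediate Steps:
R(t, k) = 4*t + 4/(-5 + t) (R(t, k) = (k*((t + 1/(-5 + t))/k))*4 = (t + 1/(-5 + t))*4 = 4*t + 4/(-5 + t))
8225 + (-47 + 73*R(7, 5)) = 8225 + (-47 + 73*(4*(1 + 7² - 5*7)/(-5 + 7))) = 8225 + (-47 + 73*(4*(1 + 49 - 35)/2)) = 8225 + (-47 + 73*(4*(½)*15)) = 8225 + (-47 + 73*30) = 8225 + (-47 + 2190) = 8225 + 2143 = 10368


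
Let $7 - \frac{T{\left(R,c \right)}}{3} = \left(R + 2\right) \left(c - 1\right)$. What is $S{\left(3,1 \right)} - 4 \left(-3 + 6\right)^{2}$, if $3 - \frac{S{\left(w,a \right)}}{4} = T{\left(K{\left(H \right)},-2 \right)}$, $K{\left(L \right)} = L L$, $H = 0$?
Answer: $-180$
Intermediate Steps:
$K{\left(L \right)} = L^{2}$
$T{\left(R,c \right)} = 21 - 3 \left(-1 + c\right) \left(2 + R\right)$ ($T{\left(R,c \right)} = 21 - 3 \left(R + 2\right) \left(c - 1\right) = 21 - 3 \left(2 + R\right) \left(-1 + c\right) = 21 - 3 \left(-1 + c\right) \left(2 + R\right)$)
$S{\left(w,a \right)} = -144$ ($S{\left(w,a \right)} = 12 - 4 \left(27 - -12 + 3 \cdot 0^{2} - 3 \cdot 0^{2} \left(-2\right)\right) = 12 - 4 \left(27 + 12 + 3 \cdot 0 - 0 \left(-2\right)\right) = 12 - 4 \left(27 + 12 + 0 + 0\right) = 12 - 156 = -144$)
$S{\left(3,1 \right)} - 4 \left(-3 + 6\right)^{2} = -144 - 4 \left(-3 + 6\right)^{2} = -144 - 4 \cdot 3^{2} = -144 - 36 = -180$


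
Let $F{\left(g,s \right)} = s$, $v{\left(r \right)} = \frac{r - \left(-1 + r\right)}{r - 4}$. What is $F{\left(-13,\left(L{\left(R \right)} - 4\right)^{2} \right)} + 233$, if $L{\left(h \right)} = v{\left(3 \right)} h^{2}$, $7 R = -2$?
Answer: $\frac{599433}{2401} \approx 249.66$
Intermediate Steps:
$R = - \frac{2}{7}$ ($R = \frac{1}{7} \left(-2\right) = - \frac{2}{7} \approx -0.28571$)
$v{\left(r \right)} = \frac{1}{-4 + r}$ ($v{\left(r \right)} = 1 \frac{1}{-4 + r} = \frac{1}{-4 + r}$)
$L{\left(h \right)} = - h^{2}$ ($L{\left(h \right)} = \frac{h^{2}}{-4 + 3} = \frac{h^{2}}{-1} = - h^{2}$)
$F{\left(-13,\left(L{\left(R \right)} - 4\right)^{2} \right)} + 233 = \left(- \left(- \frac{2}{7}\right)^{2} - 4\right)^{2} + 233 = \left(\left(-1\right) \frac{4}{49} - 4\right)^{2} + 233 = \left(- \frac{4}{49} - 4\right)^{2} + 233 = \left(- \frac{200}{49}\right)^{2} + 233 = \frac{40000}{2401} + 233 = \frac{599433}{2401}$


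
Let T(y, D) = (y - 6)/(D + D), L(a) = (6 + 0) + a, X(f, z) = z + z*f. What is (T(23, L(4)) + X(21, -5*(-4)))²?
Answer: 77739489/400 ≈ 1.9435e+5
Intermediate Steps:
X(f, z) = z + f*z
L(a) = 6 + a
T(y, D) = (-6 + y)/(2*D) (T(y, D) = (-6 + y)/((2*D)) = (-6 + y)*(1/(2*D)) = (-6 + y)/(2*D))
(T(23, L(4)) + X(21, -5*(-4)))² = ((-6 + 23)/(2*(6 + 4)) + (-5*(-4))*(1 + 21))² = ((½)*17/10 + 20*22)² = ((½)*(⅒)*17 + 440)² = (17/20 + 440)² = (8817/20)² = 77739489/400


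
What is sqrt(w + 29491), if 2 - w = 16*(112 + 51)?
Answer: sqrt(26885) ≈ 163.97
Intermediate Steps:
w = -2606 (w = 2 - 16*(112 + 51) = 2 - 16*163 = 2 - 1*2608 = 2 - 2608 = -2606)
sqrt(w + 29491) = sqrt(-2606 + 29491) = sqrt(26885)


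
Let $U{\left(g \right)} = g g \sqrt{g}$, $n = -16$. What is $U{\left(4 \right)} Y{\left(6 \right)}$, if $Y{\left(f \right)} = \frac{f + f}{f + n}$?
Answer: $- \frac{192}{5} \approx -38.4$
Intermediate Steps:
$Y{\left(f \right)} = \frac{2 f}{-16 + f}$ ($Y{\left(f \right)} = \frac{f + f}{f - 16} = \frac{2 f}{-16 + f}$)
$U{\left(g \right)} = g^{\frac{5}{2}}$ ($U{\left(g \right)} = g^{2} \sqrt{g} = g^{\frac{5}{2}}$)
$U{\left(4 \right)} Y{\left(6 \right)} = 4^{\frac{5}{2}} \cdot 2 \cdot 6 \frac{1}{-16 + 6} = 32 \cdot 2 \cdot 6 \frac{1}{-10} = 32 \cdot 2 \cdot 6 \left(- \frac{1}{10}\right) = 32 \left(- \frac{6}{5}\right) = - \frac{192}{5}$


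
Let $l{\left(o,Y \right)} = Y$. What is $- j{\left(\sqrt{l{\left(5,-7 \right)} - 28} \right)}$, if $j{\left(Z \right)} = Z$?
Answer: $- i \sqrt{35} \approx - 5.9161 i$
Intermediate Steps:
$- j{\left(\sqrt{l{\left(5,-7 \right)} - 28} \right)} = - \sqrt{-7 - 28} = - \sqrt{-35} = - i \sqrt{35}$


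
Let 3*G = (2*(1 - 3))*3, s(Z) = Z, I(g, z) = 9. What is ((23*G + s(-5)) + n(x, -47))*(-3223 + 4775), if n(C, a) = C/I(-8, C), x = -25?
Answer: -1393696/9 ≈ -1.5486e+5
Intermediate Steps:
n(C, a) = C/9
G = -4 (G = ((2*(1 - 3))*3)/3 = ((2*(-2))*3)/3 = (-4*3)/3 = (⅓)*(-12) = -4)
((23*G + s(-5)) + n(x, -47))*(-3223 + 4775) = ((23*(-4) - 5) + (⅑)*(-25))*(-3223 + 4775) = ((-92 - 5) - 25/9)*1552 = (-97 - 25/9)*1552 = -898/9*1552 = -1393696/9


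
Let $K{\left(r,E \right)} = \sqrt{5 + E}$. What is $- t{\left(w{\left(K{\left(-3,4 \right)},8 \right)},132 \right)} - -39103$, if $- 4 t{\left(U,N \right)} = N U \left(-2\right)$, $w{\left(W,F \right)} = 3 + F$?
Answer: $38377$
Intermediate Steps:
$t{\left(U,N \right)} = \frac{N U}{2}$ ($t{\left(U,N \right)} = - \frac{N U \left(-2\right)}{4} = - \frac{\left(-2\right) N U}{4} = \frac{N U}{2}$)
$- t{\left(w{\left(K{\left(-3,4 \right)},8 \right)},132 \right)} - -39103 = - \frac{132 \left(3 + 8\right)}{2} - -39103 = - \frac{132 \cdot 11}{2} + 39103 = \left(-1\right) 726 + 39103 = -726 + 39103 = 38377$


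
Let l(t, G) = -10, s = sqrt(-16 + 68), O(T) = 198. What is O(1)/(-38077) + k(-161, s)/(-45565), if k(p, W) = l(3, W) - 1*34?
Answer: -565114/133459885 ≈ -0.0042343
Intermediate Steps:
s = 2*sqrt(13) (s = sqrt(52) = 2*sqrt(13) ≈ 7.2111)
k(p, W) = -44 (k(p, W) = -10 - 1*34 = -10 - 34 = -44)
O(1)/(-38077) + k(-161, s)/(-45565) = 198/(-38077) - 44/(-45565) = 198*(-1/38077) - 44*(-1/45565) = -198/38077 + 44/45565 = -565114/133459885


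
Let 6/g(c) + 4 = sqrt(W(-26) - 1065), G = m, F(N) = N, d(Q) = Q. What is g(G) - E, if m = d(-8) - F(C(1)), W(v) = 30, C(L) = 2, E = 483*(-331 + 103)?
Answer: 115740300/1051 - 18*I*sqrt(115)/1051 ≈ 1.1012e+5 - 0.18366*I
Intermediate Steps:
E = -110124 (E = 483*(-228) = -110124)
m = -10 (m = -8 - 1*2 = -8 - 2 = -10)
G = -10
g(c) = 6/(-4 + 3*I*sqrt(115)) (g(c) = 6/(-4 + sqrt(30 - 1065)) = 6/(-4 + sqrt(-1035)) = 6/(-4 + 3*I*sqrt(115)))
g(G) - E = (-24/1051 - 18*I*sqrt(115)/1051) - 1*(-110124) = (-24/1051 - 18*I*sqrt(115)/1051) + 110124 = 115740300/1051 - 18*I*sqrt(115)/1051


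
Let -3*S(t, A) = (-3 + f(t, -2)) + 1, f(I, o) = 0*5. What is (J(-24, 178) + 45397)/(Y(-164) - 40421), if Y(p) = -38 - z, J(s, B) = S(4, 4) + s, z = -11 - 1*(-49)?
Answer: -136121/121491 ≈ -1.1204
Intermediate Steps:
f(I, o) = 0
z = 38 (z = -11 + 49 = 38)
S(t, A) = ⅔ (S(t, A) = -((-3 + 0) + 1)/3 = -(-3 + 1)/3 = -⅓*(-2) = ⅔)
J(s, B) = ⅔ + s
Y(p) = -76 (Y(p) = -38 - 1*38 = -38 - 38 = -76)
(J(-24, 178) + 45397)/(Y(-164) - 40421) = ((⅔ - 24) + 45397)/(-76 - 40421) = (-70/3 + 45397)/(-40497) = (136121/3)*(-1/40497) = -136121/121491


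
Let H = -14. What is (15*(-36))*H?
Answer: 7560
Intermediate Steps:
(15*(-36))*H = (15*(-36))*(-14) = -540*(-14) = 7560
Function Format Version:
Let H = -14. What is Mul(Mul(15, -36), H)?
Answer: 7560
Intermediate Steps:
Mul(Mul(15, -36), H) = Mul(Mul(15, -36), -14) = Mul(-540, -14) = 7560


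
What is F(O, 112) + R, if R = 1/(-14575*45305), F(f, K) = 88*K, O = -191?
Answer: 6508117615999/660320375 ≈ 9856.0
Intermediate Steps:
R = -1/660320375 (R = -1/14575*1/45305 = -1/660320375 ≈ -1.5144e-9)
F(O, 112) + R = 88*112 - 1/660320375 = 9856 - 1/660320375 = 6508117615999/660320375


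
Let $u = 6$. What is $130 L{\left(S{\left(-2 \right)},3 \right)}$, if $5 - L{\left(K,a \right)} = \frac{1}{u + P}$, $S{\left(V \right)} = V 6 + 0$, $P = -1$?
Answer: $624$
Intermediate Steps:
$S{\left(V \right)} = 6 V$ ($S{\left(V \right)} = 6 V + 0 = 6 V$)
$L{\left(K,a \right)} = \frac{24}{5}$ ($L{\left(K,a \right)} = 5 - \frac{1}{6 - 1} = 5 - \frac{1}{5} = \frac{24}{5}$)
$130 L{\left(S{\left(-2 \right)},3 \right)} = 130 \cdot \frac{24}{5} = 624$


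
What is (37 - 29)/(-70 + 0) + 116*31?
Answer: 125856/35 ≈ 3595.9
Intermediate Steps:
(37 - 29)/(-70 + 0) + 116*31 = 8/(-70) + 3596 = 8*(-1/70) + 3596 = -4/35 + 3596 = 125856/35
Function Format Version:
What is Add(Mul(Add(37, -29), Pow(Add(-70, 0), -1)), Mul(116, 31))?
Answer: Rational(125856, 35) ≈ 3595.9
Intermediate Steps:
Add(Mul(Add(37, -29), Pow(Add(-70, 0), -1)), Mul(116, 31)) = Add(Mul(8, Pow(-70, -1)), 3596) = Add(Mul(8, Rational(-1, 70)), 3596) = Add(Rational(-4, 35), 3596) = Rational(125856, 35)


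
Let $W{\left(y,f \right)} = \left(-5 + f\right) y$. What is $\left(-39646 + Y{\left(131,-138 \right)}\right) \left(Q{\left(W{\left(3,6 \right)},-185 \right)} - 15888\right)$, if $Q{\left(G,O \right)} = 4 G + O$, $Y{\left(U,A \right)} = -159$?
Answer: $639308105$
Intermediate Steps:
$W{\left(y,f \right)} = y \left(-5 + f\right)$
$Q{\left(G,O \right)} = O + 4 G$
$\left(-39646 + Y{\left(131,-138 \right)}\right) \left(Q{\left(W{\left(3,6 \right)},-185 \right)} - 15888\right) = \left(-39646 - 159\right) \left(\left(-185 + 4 \cdot 3 \left(-5 + 6\right)\right) - 15888\right) = - 39805 \left(\left(-185 + 4 \cdot 3 \cdot 1\right) - 15888\right) = - 39805 \left(\left(-185 + 4 \cdot 3\right) - 15888\right) = - 39805 \left(\left(-185 + 12\right) - 15888\right) = - 39805 \left(-173 - 15888\right) = \left(-39805\right) \left(-16061\right) = 639308105$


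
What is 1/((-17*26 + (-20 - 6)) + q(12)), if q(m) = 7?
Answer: -1/461 ≈ -0.0021692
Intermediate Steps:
1/((-17*26 + (-20 - 6)) + q(12)) = 1/((-17*26 + (-20 - 6)) + 7) = 1/((-442 - 26) + 7) = 1/(-468 + 7) = 1/(-461) = -1/461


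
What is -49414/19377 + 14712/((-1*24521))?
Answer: -1496755118/475143417 ≈ -3.1501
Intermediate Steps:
-49414/19377 + 14712/((-1*24521)) = -49414*1/19377 + 14712/(-24521) = -49414/19377 + 14712*(-1/24521) = -49414/19377 - 14712/24521 = -1496755118/475143417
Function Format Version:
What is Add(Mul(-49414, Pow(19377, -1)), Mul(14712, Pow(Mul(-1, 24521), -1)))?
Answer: Rational(-1496755118, 475143417) ≈ -3.1501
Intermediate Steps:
Add(Mul(-49414, Pow(19377, -1)), Mul(14712, Pow(Mul(-1, 24521), -1))) = Add(Mul(-49414, Rational(1, 19377)), Mul(14712, Pow(-24521, -1))) = Add(Rational(-49414, 19377), Mul(14712, Rational(-1, 24521))) = Add(Rational(-49414, 19377), Rational(-14712, 24521)) = Rational(-1496755118, 475143417)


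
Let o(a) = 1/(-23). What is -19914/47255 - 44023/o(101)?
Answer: 47847037981/47255 ≈ 1.0125e+6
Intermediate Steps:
o(a) = -1/23
-19914/47255 - 44023/o(101) = -19914/47255 - 44023/(-1/23) = -19914*1/47255 - 44023*(-23) = -19914/47255 + 1012529 = 47847037981/47255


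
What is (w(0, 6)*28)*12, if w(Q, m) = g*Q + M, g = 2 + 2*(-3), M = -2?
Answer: -672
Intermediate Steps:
g = -4 (g = 2 - 6 = -4)
w(Q, m) = -2 - 4*Q (w(Q, m) = -4*Q - 2 = -2 - 4*Q)
(w(0, 6)*28)*12 = ((-2 - 4*0)*28)*12 = ((-2 + 0)*28)*12 = -2*28*12 = -56*12 = -672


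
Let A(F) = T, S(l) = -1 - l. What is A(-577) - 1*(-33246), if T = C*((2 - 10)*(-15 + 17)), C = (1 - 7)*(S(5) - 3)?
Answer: 32382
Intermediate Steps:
C = 54 (C = (1 - 7)*((-1 - 1*5) - 3) = -6*((-1 - 5) - 3) = -6*(-6 - 3) = -6*(-9) = 54)
T = -864 (T = 54*((2 - 10)*(-15 + 17)) = 54*(-8*2) = 54*(-16) = -864)
A(F) = -864
A(-577) - 1*(-33246) = -864 - 1*(-33246) = -864 + 33246 = 32382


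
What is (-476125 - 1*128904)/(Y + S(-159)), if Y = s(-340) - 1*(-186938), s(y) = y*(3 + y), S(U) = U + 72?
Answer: -605029/301431 ≈ -2.0072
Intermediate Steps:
S(U) = 72 + U
Y = 301518 (Y = -340*(3 - 340) - 1*(-186938) = -340*(-337) + 186938 = 114580 + 186938 = 301518)
(-476125 - 1*128904)/(Y + S(-159)) = (-476125 - 1*128904)/(301518 + (72 - 159)) = (-476125 - 128904)/(301518 - 87) = -605029/301431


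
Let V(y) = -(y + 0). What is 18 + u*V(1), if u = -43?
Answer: 61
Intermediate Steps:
V(y) = -y
18 + u*V(1) = 18 - (-43) = 18 - 43*(-1) = 18 + 43 = 61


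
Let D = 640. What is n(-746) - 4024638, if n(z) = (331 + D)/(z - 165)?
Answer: -3666446189/911 ≈ -4.0246e+6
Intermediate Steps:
n(z) = 971/(-165 + z) (n(z) = (331 + 640)/(z - 165) = 971/(-165 + z))
n(-746) - 4024638 = 971/(-165 - 746) - 4024638 = 971/(-911) - 4024638 = 971*(-1/911) - 4024638 = -971/911 - 4024638 = -3666446189/911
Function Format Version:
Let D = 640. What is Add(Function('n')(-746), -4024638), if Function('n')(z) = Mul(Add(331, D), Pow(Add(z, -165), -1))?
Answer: Rational(-3666446189, 911) ≈ -4.0246e+6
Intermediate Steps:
Function('n')(z) = Mul(971, Pow(Add(-165, z), -1)) (Function('n')(z) = Mul(Add(331, 640), Pow(Add(z, -165), -1)) = Mul(971, Pow(Add(-165, z), -1)))
Add(Function('n')(-746), -4024638) = Add(Mul(971, Pow(Add(-165, -746), -1)), -4024638) = Add(Mul(971, Pow(-911, -1)), -4024638) = Add(Mul(971, Rational(-1, 911)), -4024638) = Add(Rational(-971, 911), -4024638) = Rational(-3666446189, 911)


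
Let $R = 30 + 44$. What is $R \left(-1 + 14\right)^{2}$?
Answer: $12506$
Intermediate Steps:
$R = 74$
$R \left(-1 + 14\right)^{2} = 74 \left(-1 + 14\right)^{2} = 74 \cdot 13^{2} = 74 \cdot 169 = 12506$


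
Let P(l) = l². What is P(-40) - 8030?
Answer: -6430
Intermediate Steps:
P(-40) - 8030 = (-40)² - 8030 = 1600 - 8030 = -6430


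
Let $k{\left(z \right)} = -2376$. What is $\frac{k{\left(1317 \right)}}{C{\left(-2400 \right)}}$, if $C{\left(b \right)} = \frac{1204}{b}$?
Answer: $\frac{1425600}{301} \approx 4736.2$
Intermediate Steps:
$\frac{k{\left(1317 \right)}}{C{\left(-2400 \right)}} = - \frac{2376}{1204 \frac{1}{-2400}} = - \frac{2376}{1204 \left(- \frac{1}{2400}\right)} = - \frac{2376}{- \frac{301}{600}} = \left(-2376\right) \left(- \frac{600}{301}\right) = \frac{1425600}{301}$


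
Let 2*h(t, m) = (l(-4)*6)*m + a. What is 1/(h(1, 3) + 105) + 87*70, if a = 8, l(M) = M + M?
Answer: 225331/37 ≈ 6090.0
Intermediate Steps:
l(M) = 2*M
h(t, m) = 4 - 24*m (h(t, m) = (((2*(-4))*6)*m + 8)/2 = ((-8*6)*m + 8)/2 = (-48*m + 8)/2 = (8 - 48*m)/2 = 4 - 24*m)
1/(h(1, 3) + 105) + 87*70 = 1/((4 - 24*3) + 105) + 87*70 = 1/((4 - 72) + 105) + 6090 = 1/(-68 + 105) + 6090 = 1/37 + 6090 = 225331/37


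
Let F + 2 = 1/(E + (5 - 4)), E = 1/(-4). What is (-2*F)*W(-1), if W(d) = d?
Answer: -4/3 ≈ -1.3333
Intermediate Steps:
E = -¼ ≈ -0.25000
F = -⅔ (F = -2 + 1/(-¼ + (5 - 4)) = -2 + 1/(-¼ + 1) = -2 + 1/(¾) = -2 + 4/3 = -⅔ ≈ -0.66667)
(-2*F)*W(-1) = -2*(-⅔)*(-1) = (4/3)*(-1) = -4/3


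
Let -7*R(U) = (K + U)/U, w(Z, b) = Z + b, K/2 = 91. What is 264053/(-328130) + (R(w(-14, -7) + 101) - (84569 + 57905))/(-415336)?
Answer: -1761775950761/3815957647040 ≈ -0.46169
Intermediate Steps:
K = 182 (K = 2*91 = 182)
R(U) = -(182 + U)/(7*U)
264053/(-328130) + (R(w(-14, -7) + 101) - (84569 + 57905))/(-415336) = 264053/(-328130) + ((-182 - ((-14 - 7) + 101))/(7*((-14 - 7) + 101)) - (84569 + 57905))/(-415336) = 264053*(-1/328130) + ((-182 - (-21 + 101))/(7*(-21 + 101)) - 1*142474)*(-1/415336) = -264053/328130 + ((⅐)*(-182 - 1*80)/80 - 142474)*(-1/415336) = -264053/328130 + ((⅐)*(1/80)*(-182 - 80) - 142474)*(-1/415336) = -264053/328130 + ((⅐)*(1/80)*(-262) - 142474)*(-1/415336) = -264053/328130 + (-131/280 - 142474)*(-1/415336) = -264053/328130 - 39892851/280*(-1/415336) = -264053/328130 + 39892851/116294080 = -1761775950761/3815957647040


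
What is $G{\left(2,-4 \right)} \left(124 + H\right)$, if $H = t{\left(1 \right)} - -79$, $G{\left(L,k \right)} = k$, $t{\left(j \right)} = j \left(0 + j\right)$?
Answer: $-816$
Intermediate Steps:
$t{\left(j \right)} = j^{2}$ ($t{\left(j \right)} = j j = j^{2}$)
$H = 80$ ($H = 1^{2} - -79 = 1 + 79 = 80$)
$G{\left(2,-4 \right)} \left(124 + H\right) = - 4 \left(124 + 80\right) = \left(-4\right) 204 = -816$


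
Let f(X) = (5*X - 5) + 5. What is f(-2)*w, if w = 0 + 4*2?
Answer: -80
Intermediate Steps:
f(X) = 5*X (f(X) = (-5 + 5*X) + 5 = 5*X)
w = 8 (w = 0 + 8 = 8)
f(-2)*w = (5*(-2))*8 = -10*8 = -80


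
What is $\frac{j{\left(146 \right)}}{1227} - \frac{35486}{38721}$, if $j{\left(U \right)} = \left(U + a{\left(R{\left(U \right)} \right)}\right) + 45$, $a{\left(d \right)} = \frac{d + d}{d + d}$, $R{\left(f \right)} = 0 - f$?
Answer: $- \frac{12035630}{15836889} \approx -0.75997$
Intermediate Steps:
$R{\left(f \right)} = - f$
$a{\left(d \right)} = 1$ ($a{\left(d \right)} = \frac{2 d}{2 d} = 2 d \frac{1}{2 d} = 1$)
$j{\left(U \right)} = 46 + U$ ($j{\left(U \right)} = \left(U + 1\right) + 45 = \left(1 + U\right) + 45 = 46 + U$)
$\frac{j{\left(146 \right)}}{1227} - \frac{35486}{38721} = \frac{46 + 146}{1227} - \frac{35486}{38721} = 192 \cdot \frac{1}{1227} - \frac{35486}{38721} = \frac{64}{409} - \frac{35486}{38721} = - \frac{12035630}{15836889}$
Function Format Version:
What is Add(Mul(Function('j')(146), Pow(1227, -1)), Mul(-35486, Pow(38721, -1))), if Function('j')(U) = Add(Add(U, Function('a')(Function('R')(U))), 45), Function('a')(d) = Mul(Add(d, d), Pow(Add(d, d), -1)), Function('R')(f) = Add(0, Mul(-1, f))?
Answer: Rational(-12035630, 15836889) ≈ -0.75997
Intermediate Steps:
Function('R')(f) = Mul(-1, f)
Function('a')(d) = 1 (Function('a')(d) = Mul(Mul(2, d), Pow(Mul(2, d), -1)) = Mul(Mul(2, d), Mul(Rational(1, 2), Pow(d, -1))) = 1)
Function('j')(U) = Add(46, U) (Function('j')(U) = Add(Add(U, 1), 45) = Add(Add(1, U), 45) = Add(46, U))
Add(Mul(Function('j')(146), Pow(1227, -1)), Mul(-35486, Pow(38721, -1))) = Add(Mul(Add(46, 146), Pow(1227, -1)), Mul(-35486, Pow(38721, -1))) = Add(Mul(192, Rational(1, 1227)), Mul(-35486, Rational(1, 38721))) = Add(Rational(64, 409), Rational(-35486, 38721)) = Rational(-12035630, 15836889)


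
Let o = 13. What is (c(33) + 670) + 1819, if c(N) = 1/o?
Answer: 32358/13 ≈ 2489.1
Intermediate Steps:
c(N) = 1/13
(c(33) + 670) + 1819 = (1/13 + 670) + 1819 = 8711/13 + 1819 = 32358/13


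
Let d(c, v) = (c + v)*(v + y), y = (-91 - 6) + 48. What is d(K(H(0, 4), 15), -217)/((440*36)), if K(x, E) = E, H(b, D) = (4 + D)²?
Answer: 13433/3960 ≈ 3.3922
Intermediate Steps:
y = -49 (y = -97 + 48 = -49)
d(c, v) = (-49 + v)*(c + v) (d(c, v) = (c + v)*(v - 49) = (c + v)*(-49 + v) = (-49 + v)*(c + v))
d(K(H(0, 4), 15), -217)/((440*36)) = ((-217)² - 49*15 - 49*(-217) + 15*(-217))/((440*36)) = (47089 - 735 + 10633 - 3255)/15840 = 53732*(1/15840) = 13433/3960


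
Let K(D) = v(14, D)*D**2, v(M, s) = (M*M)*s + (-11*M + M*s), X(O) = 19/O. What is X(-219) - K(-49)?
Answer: 5491653617/219 ≈ 2.5076e+7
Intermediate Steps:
v(M, s) = -11*M + M*s + s*M**2 (v(M, s) = M**2*s + (-11*M + M*s) = s*M**2 + (-11*M + M*s) = -11*M + M*s + s*M**2)
K(D) = D**2*(-154 + 210*D) (K(D) = (14*(-11 + D + 14*D))*D**2 = (14*(-11 + 15*D))*D**2 = (-154 + 210*D)*D**2 = D**2*(-154 + 210*D))
X(-219) - K(-49) = 19/(-219) - (-49)**2*(-154 + 210*(-49)) = 19*(-1/219) - 2401*(-154 - 10290) = -19/219 - 2401*(-10444) = -19/219 - 1*(-25076044) = -19/219 + 25076044 = 5491653617/219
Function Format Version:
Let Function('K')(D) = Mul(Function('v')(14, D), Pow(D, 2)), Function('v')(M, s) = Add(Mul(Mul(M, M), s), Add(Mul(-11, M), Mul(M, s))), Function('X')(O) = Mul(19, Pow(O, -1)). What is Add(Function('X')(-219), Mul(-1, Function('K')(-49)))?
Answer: Rational(5491653617, 219) ≈ 2.5076e+7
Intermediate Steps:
Function('v')(M, s) = Add(Mul(-11, M), Mul(M, s), Mul(s, Pow(M, 2))) (Function('v')(M, s) = Add(Mul(Pow(M, 2), s), Add(Mul(-11, M), Mul(M, s))) = Add(Mul(s, Pow(M, 2)), Add(Mul(-11, M), Mul(M, s))) = Add(Mul(-11, M), Mul(M, s), Mul(s, Pow(M, 2))))
Function('K')(D) = Mul(Pow(D, 2), Add(-154, Mul(210, D))) (Function('K')(D) = Mul(Mul(14, Add(-11, D, Mul(14, D))), Pow(D, 2)) = Mul(Mul(14, Add(-11, Mul(15, D))), Pow(D, 2)) = Mul(Add(-154, Mul(210, D)), Pow(D, 2)) = Mul(Pow(D, 2), Add(-154, Mul(210, D))))
Add(Function('X')(-219), Mul(-1, Function('K')(-49))) = Add(Mul(19, Pow(-219, -1)), Mul(-1, Mul(Pow(-49, 2), Add(-154, Mul(210, -49))))) = Add(Mul(19, Rational(-1, 219)), Mul(-1, Mul(2401, Add(-154, -10290)))) = Add(Rational(-19, 219), Mul(-1, Mul(2401, -10444))) = Add(Rational(-19, 219), Mul(-1, -25076044)) = Add(Rational(-19, 219), 25076044) = Rational(5491653617, 219)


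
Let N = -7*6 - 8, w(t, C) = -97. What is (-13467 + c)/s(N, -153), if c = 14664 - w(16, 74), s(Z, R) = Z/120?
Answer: -15528/5 ≈ -3105.6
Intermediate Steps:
N = -50 (N = -42 - 8 = -50)
s(Z, R) = Z/120 (s(Z, R) = Z*(1/120) = Z/120)
c = 14761 (c = 14664 - 1*(-97) = 14664 + 97 = 14761)
(-13467 + c)/s(N, -153) = (-13467 + 14761)/(((1/120)*(-50))) = 1294/(-5/12) = 1294*(-12/5) = -15528/5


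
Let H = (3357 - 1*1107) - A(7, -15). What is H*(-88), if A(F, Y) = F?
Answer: -197384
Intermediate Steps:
H = 2243 (H = (3357 - 1*1107) - 1*7 = (3357 - 1107) - 7 = 2250 - 7 = 2243)
H*(-88) = 2243*(-88) = -197384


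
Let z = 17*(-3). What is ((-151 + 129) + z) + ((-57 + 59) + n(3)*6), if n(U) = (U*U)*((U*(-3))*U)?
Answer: -1529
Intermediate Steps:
n(U) = -3*U**4 (n(U) = U**2*((-3*U)*U) = U**2*(-3*U**2) = -3*U**4)
z = -51
((-151 + 129) + z) + ((-57 + 59) + n(3)*6) = ((-151 + 129) - 51) + ((-57 + 59) - 3*3**4*6) = (-22 - 51) + (2 - 3*81*6) = -73 + (2 - 243*6) = -73 + (2 - 1458) = -73 - 1456 = -1529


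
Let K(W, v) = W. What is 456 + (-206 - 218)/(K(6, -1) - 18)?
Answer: 1474/3 ≈ 491.33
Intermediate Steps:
456 + (-206 - 218)/(K(6, -1) - 18) = 456 + (-206 - 218)/(6 - 18) = 456 - 424/(-12) = 456 - 424*(-1/12) = 456 + 106/3 = 1474/3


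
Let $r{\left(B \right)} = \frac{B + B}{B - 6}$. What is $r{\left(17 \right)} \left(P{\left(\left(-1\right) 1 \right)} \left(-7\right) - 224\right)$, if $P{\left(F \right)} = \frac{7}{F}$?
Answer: $- \frac{5950}{11} \approx -540.91$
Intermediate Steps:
$r{\left(B \right)} = \frac{2 B}{-6 + B}$
$r{\left(17 \right)} \left(P{\left(\left(-1\right) 1 \right)} \left(-7\right) - 224\right) = 2 \cdot 17 \frac{1}{-6 + 17} \left(\frac{7}{\left(-1\right) 1} \left(-7\right) - 224\right) = 2 \cdot 17 \cdot \frac{1}{11} \left(\frac{7}{-1} \left(-7\right) - 224\right) = 2 \cdot 17 \cdot \frac{1}{11} \left(7 \left(-1\right) \left(-7\right) - 224\right) = \frac{34 \left(\left(-7\right) \left(-7\right) - 224\right)}{11} = \frac{34 \left(49 - 224\right)}{11} = \frac{34}{11} \left(-175\right) = - \frac{5950}{11}$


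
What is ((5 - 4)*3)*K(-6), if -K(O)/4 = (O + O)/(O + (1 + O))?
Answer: -144/11 ≈ -13.091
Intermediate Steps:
K(O) = -8*O/(1 + 2*O) (K(O) = -4*(O + O)/(O + (1 + O)) = -4*2*O/(1 + 2*O) = -8*O/(1 + 2*O))
((5 - 4)*3)*K(-6) = ((5 - 4)*3)*(-8*(-6)/(1 + 2*(-6))) = (1*3)*(-8*(-6)/(1 - 12)) = 3*(-8*(-6)/(-11)) = 3*(-8*(-6)*(-1/11)) = 3*(-48/11) = -144/11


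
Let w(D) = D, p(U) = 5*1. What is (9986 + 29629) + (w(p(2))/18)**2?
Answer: 12835285/324 ≈ 39615.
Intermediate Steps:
p(U) = 5
(9986 + 29629) + (w(p(2))/18)**2 = (9986 + 29629) + (5/18)**2 = 39615 + (5*(1/18))**2 = 39615 + (5/18)**2 = 39615 + 25/324 = 12835285/324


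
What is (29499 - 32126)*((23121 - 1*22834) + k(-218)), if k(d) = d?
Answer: -181263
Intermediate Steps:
(29499 - 32126)*((23121 - 1*22834) + k(-218)) = (29499 - 32126)*((23121 - 1*22834) - 218) = -2627*((23121 - 22834) - 218) = -2627*(287 - 218) = -2627*69 = -181263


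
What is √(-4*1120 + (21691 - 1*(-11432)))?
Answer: √28643 ≈ 169.24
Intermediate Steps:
√(-4*1120 + (21691 - 1*(-11432))) = √(-4480 + (21691 + 11432)) = √(-4480 + 33123) = √28643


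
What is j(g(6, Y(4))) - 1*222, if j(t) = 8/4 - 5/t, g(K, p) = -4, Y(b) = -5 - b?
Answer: -875/4 ≈ -218.75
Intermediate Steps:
j(t) = 2 - 5/t (j(t) = 8*(¼) - 5/t = 2 - 5/t)
j(g(6, Y(4))) - 1*222 = (2 - 5/(-4)) - 1*222 = (2 - 5*(-¼)) - 222 = (2 + 5/4) - 222 = 13/4 - 222 = -875/4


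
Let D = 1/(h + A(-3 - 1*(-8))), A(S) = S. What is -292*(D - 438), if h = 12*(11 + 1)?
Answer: 19056212/149 ≈ 1.2789e+5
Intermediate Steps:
h = 144 (h = 12*12 = 144)
D = 1/149 (D = 1/(144 + (-3 - 1*(-8))) = 1/(144 + (-3 + 8)) = 1/(144 + 5) = 1/149 ≈ 0.0067114)
-292*(D - 438) = -292*(1/149 - 438) = -292*(-65261/149) = 19056212/149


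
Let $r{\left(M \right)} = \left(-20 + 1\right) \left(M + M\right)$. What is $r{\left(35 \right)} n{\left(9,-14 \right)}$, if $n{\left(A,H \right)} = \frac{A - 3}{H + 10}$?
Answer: $1995$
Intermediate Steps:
$n{\left(A,H \right)} = \frac{-3 + A}{10 + H}$
$r{\left(M \right)} = - 38 M$ ($r{\left(M \right)} = - 19 \cdot 2 M = - 38 M$)
$r{\left(35 \right)} n{\left(9,-14 \right)} = \left(-38\right) 35 \frac{-3 + 9}{10 - 14} = - 1330 \frac{1}{-4} \cdot 6 = - 1330 \left(\left(- \frac{1}{4}\right) 6\right) = \left(-1330\right) \left(- \frac{3}{2}\right) = 1995$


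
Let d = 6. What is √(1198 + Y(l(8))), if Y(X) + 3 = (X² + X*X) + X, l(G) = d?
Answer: √1273 ≈ 35.679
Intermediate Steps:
l(G) = 6
Y(X) = -3 + X + 2*X² (Y(X) = -3 + ((X² + X*X) + X) = -3 + ((X² + X²) + X) = -3 + (2*X² + X) = -3 + (X + 2*X²) = -3 + X + 2*X²)
√(1198 + Y(l(8))) = √(1198 + (-3 + 6 + 2*6²)) = √(1198 + (-3 + 6 + 2*36)) = √(1198 + (-3 + 6 + 72)) = √(1198 + 75) = √1273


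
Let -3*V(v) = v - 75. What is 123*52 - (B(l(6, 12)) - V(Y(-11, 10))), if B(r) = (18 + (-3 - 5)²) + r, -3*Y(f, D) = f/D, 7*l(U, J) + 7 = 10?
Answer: 3993223/630 ≈ 6338.4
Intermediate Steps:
l(U, J) = 3/7 (l(U, J) = -1 + (⅐)*10 = -1 + 10/7 = 3/7)
Y(f, D) = -f/(3*D)
V(v) = 25 - v/3 (V(v) = -(v - 75)/3 = -(-75 + v)/3 = 25 - v/3)
B(r) = 82 + r (B(r) = (18 + (-8)²) + r = (18 + 64) + r = 82 + r)
123*52 - (B(l(6, 12)) - V(Y(-11, 10))) = 123*52 - ((82 + 3/7) - (25 - (-1)*(-11)/(9*10))) = 6396 - (577/7 - (25 - (-1)*(-11)/(9*10))) = 6396 - (577/7 - (25 - ⅓*11/30)) = 6396 - (577/7 - (25 - 11/90)) = 6396 - (577/7 - 1*2239/90) = 6396 - (577/7 - 2239/90) = 6396 - 1*36257/630 = 6396 - 36257/630 = 3993223/630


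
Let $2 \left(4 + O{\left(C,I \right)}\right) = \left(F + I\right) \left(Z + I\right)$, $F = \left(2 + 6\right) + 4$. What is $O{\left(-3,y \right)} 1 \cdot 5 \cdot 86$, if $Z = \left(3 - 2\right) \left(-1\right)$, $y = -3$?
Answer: $-9460$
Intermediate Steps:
$F = 12$ ($F = 8 + 4 = 12$)
$Z = -1$ ($Z = 1 \left(-1\right) = -1$)
$O{\left(C,I \right)} = -4 + \frac{\left(-1 + I\right) \left(12 + I\right)}{2}$ ($O{\left(C,I \right)} = -4 + \frac{\left(12 + I\right) \left(-1 + I\right)}{2} = -4 + \frac{\left(-1 + I\right) \left(12 + I\right)}{2}$)
$O{\left(-3,y \right)} 1 \cdot 5 \cdot 86 = \left(-10 + \frac{\left(-3\right)^{2}}{2} + \frac{11}{2} \left(-3\right)\right) 1 \cdot 5 \cdot 86 = \left(-10 + \frac{1}{2} \cdot 9 - \frac{33}{2}\right) 1 \cdot 5 \cdot 86 = \left(-10 + \frac{9}{2} - \frac{33}{2}\right) 1 \cdot 5 \cdot 86 = \left(-22\right) 1 \cdot 5 \cdot 86 = \left(-22\right) 5 \cdot 86 = \left(-110\right) 86 = -9460$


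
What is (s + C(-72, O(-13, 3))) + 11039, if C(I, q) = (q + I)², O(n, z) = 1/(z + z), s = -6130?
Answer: 362485/36 ≈ 10069.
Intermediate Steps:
O(n, z) = 1/(2*z)
C(I, q) = (I + q)²
(s + C(-72, O(-13, 3))) + 11039 = (-6130 + (-72 + (½)/3)²) + 11039 = (-6130 + (-72 + (½)*(⅓))²) + 11039 = (-6130 + (-72 + ⅙)²) + 11039 = (-6130 + (-431/6)²) + 11039 = (-6130 + 185761/36) + 11039 = -34919/36 + 11039 = 362485/36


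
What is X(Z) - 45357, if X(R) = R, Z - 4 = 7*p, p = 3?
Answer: -45332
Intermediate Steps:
Z = 25 (Z = 4 + 7*3 = 4 + 21 = 25)
X(Z) - 45357 = 25 - 45357 = -45332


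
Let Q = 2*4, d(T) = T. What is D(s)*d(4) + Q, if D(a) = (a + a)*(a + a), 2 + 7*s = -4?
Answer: 968/49 ≈ 19.755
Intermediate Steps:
s = -6/7 (s = -2/7 + (⅐)*(-4) = -2/7 - 4/7 = -6/7 ≈ -0.85714)
D(a) = 4*a² (D(a) = (2*a)*(2*a) = 4*a²)
Q = 8
D(s)*d(4) + Q = (4*(-6/7)²)*4 + 8 = (4*(36/49))*4 + 8 = (144/49)*4 + 8 = 576/49 + 8 = 968/49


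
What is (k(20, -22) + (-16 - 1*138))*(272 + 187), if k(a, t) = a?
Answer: -61506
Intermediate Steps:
(k(20, -22) + (-16 - 1*138))*(272 + 187) = (20 + (-16 - 1*138))*(272 + 187) = (20 + (-16 - 138))*459 = (20 - 154)*459 = -134*459 = -61506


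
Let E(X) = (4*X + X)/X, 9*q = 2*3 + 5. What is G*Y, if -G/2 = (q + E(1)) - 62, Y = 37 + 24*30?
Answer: 760028/9 ≈ 84448.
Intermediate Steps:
q = 11/9 (q = (2*3 + 5)/9 = (6 + 5)/9 = (⅑)*11 = 11/9 ≈ 1.2222)
Y = 757 (Y = 37 + 720 = 757)
E(X) = 5 (E(X) = (5*X)/X = 5)
G = 1004/9 (G = -2*((11/9 + 5) - 62) = -2*(56/9 - 62) = -2*(-502/9) = 1004/9 ≈ 111.56)
G*Y = (1004/9)*757 = 760028/9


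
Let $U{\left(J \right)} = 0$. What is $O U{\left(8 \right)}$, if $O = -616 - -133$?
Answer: $0$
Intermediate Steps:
$O = -483$ ($O = -616 + 133 = -483$)
$O U{\left(8 \right)} = \left(-483\right) 0 = 0$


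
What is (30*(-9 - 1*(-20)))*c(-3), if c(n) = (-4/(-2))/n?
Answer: -220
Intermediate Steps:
c(n) = 2/n (c(n) = (-4*(-1/2))/n = 2/n)
(30*(-9 - 1*(-20)))*c(-3) = (30*(-9 - 1*(-20)))*(2/(-3)) = (30*(-9 + 20))*(2*(-1/3)) = (30*11)*(-2/3) = 330*(-2/3) = -220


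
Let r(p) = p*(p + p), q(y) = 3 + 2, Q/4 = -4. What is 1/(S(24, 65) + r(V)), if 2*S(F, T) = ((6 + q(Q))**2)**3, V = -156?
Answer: 2/1868905 ≈ 1.0701e-6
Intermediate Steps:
Q = -16 (Q = 4*(-4) = -16)
q(y) = 5
r(p) = 2*p**2 (r(p) = p*(2*p) = 2*p**2)
S(F, T) = 1771561/2 (S(F, T) = ((6 + 5)**2)**3/2 = (11**2)**3/2 = (1/2)*121**3 = (1/2)*1771561 = 1771561/2)
1/(S(24, 65) + r(V)) = 1/(1771561/2 + 2*(-156)**2) = 1/(1771561/2 + 2*24336) = 1/(1771561/2 + 48672) = 1/(1868905/2) = 2/1868905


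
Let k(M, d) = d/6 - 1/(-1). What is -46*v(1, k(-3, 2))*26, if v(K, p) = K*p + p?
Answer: -9568/3 ≈ -3189.3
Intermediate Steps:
k(M, d) = 1 + d/6 (k(M, d) = d*(⅙) - 1*(-1) = d/6 + 1 = 1 + d/6)
v(K, p) = p + K*p
-46*v(1, k(-3, 2))*26 = -46*(1 + (⅙)*2)*(1 + 1)*26 = -46*(1 + ⅓)*2*26 = -184*2/3*26 = -46*8/3*26 = -368/3*26 = -9568/3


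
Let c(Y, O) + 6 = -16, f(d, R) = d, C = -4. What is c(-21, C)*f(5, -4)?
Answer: -110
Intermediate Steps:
c(Y, O) = -22 (c(Y, O) = -6 - 16 = -22)
c(-21, C)*f(5, -4) = -22*5 = -110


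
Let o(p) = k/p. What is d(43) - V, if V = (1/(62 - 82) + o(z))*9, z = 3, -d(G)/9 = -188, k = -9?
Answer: 34389/20 ≈ 1719.4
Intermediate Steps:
d(G) = 1692 (d(G) = -9*(-188) = 1692)
o(p) = -9/p
V = -549/20 (V = (1/(62 - 82) - 9/3)*9 = (1/(-20) - 9*⅓)*9 = (-1/20 - 3)*9 = -61/20*9 = -549/20 ≈ -27.450)
d(43) - V = 1692 - 1*(-549/20) = 1692 + 549/20 = 34389/20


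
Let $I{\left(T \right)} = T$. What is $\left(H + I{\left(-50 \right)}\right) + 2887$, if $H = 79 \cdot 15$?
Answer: $4022$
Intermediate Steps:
$H = 1185$
$\left(H + I{\left(-50 \right)}\right) + 2887 = \left(1185 - 50\right) + 2887 = 1135 + 2887 = 4022$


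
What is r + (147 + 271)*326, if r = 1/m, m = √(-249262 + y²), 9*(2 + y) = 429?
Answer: 136268 - 3*I*√2224589/2224589 ≈ 1.3627e+5 - 0.0020114*I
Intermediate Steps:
y = 137/3 (y = -2 + (⅑)*429 = -2 + 143/3 = 137/3 ≈ 45.667)
m = I*√2224589/3 (m = √(-249262 + (137/3)²) = √(-249262 + 18769/9) = √(-2224589/9) = I*√2224589/3 ≈ 497.17*I)
r = -3*I*√2224589/2224589 (r = 1/(I*√2224589/3) = -3*I*√2224589/2224589 ≈ -0.0020114*I)
r + (147 + 271)*326 = -3*I*√2224589/2224589 + (147 + 271)*326 = -3*I*√2224589/2224589 + 418*326 = -3*I*√2224589/2224589 + 136268 = 136268 - 3*I*√2224589/2224589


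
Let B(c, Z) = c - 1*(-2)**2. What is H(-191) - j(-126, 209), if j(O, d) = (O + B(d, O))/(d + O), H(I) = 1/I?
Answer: -15172/15853 ≈ -0.95704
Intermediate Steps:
B(c, Z) = -4 + c (B(c, Z) = c - 1*4 = c - 4 = -4 + c)
j(O, d) = (-4 + O + d)/(O + d) (j(O, d) = (O + (-4 + d))/(d + O) = (-4 + O + d)/(O + d))
H(-191) - j(-126, 209) = 1/(-191) - (-4 - 126 + 209)/(-126 + 209) = -1/191 - 79/83 = -15172/15853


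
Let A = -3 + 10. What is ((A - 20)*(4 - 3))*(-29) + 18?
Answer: 395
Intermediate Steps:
A = 7
((A - 20)*(4 - 3))*(-29) + 18 = ((7 - 20)*(4 - 3))*(-29) + 18 = -13*1*(-29) + 18 = -13*(-29) + 18 = 377 + 18 = 395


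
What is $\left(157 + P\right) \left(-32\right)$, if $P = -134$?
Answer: $-736$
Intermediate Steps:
$\left(157 + P\right) \left(-32\right) = \left(157 - 134\right) \left(-32\right) = 23 \left(-32\right) = -736$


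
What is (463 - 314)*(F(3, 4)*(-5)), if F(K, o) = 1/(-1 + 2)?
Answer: -745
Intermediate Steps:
F(K, o) = 1 (F(K, o) = 1/1 = 1)
(463 - 314)*(F(3, 4)*(-5)) = (463 - 314)*(1*(-5)) = 149*(-5) = -745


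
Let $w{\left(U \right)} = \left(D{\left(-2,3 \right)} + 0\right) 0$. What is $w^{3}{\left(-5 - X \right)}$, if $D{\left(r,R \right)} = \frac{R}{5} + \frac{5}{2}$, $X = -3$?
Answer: $0$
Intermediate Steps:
$D{\left(r,R \right)} = \frac{5}{2} + \frac{R}{5}$ ($D{\left(r,R \right)} = R \frac{1}{5} + 5 \cdot \frac{1}{2} = \frac{R}{5} + \frac{5}{2} = \frac{5}{2} + \frac{R}{5}$)
$w{\left(U \right)} = 0$ ($w{\left(U \right)} = \left(\left(\frac{5}{2} + \frac{1}{5} \cdot 3\right) + 0\right) 0 = \left(\left(\frac{5}{2} + \frac{3}{5}\right) + 0\right) 0 = \left(\frac{31}{10} + 0\right) 0 = \frac{31}{10} \cdot 0 = 0$)
$w^{3}{\left(-5 - X \right)} = 0^{3} = 0$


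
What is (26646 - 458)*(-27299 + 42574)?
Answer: 400021700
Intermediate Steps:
(26646 - 458)*(-27299 + 42574) = 26188*15275 = 400021700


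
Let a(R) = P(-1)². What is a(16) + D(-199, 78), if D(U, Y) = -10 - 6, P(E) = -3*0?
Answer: -16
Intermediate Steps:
P(E) = 0
D(U, Y) = -16
a(R) = 0 (a(R) = 0² = 0)
a(16) + D(-199, 78) = 0 - 16 = -16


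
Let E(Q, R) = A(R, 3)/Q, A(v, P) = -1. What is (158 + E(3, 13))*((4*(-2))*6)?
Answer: -7568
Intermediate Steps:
E(Q, R) = -1/Q
(158 + E(3, 13))*((4*(-2))*6) = (158 - 1/3)*((4*(-2))*6) = (158 - 1*⅓)*(-8*6) = (158 - ⅓)*(-48) = (473/3)*(-48) = -7568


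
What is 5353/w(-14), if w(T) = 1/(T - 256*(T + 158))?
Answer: -197407934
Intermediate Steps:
w(T) = 1/(-40448 - 255*T) (w(T) = 1/(T - 256*(158 + T)) = 1/(T + (-40448 - 256*T)) = 1/(-40448 - 255*T))
5353/w(-14) = 5353/((-1/(40448 + 255*(-14)))) = 5353/((-1/(40448 - 3570))) = 5353/((-1/36878)) = 5353/((-1*1/36878)) = 5353/(-1/36878) = 5353*(-36878) = -197407934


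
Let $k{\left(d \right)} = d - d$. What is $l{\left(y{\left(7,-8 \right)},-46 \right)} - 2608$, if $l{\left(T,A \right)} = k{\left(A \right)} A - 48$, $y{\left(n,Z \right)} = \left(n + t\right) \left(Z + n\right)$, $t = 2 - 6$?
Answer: $-2656$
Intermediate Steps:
$k{\left(d \right)} = 0$
$t = -4$ ($t = 2 - 6 = -4$)
$y{\left(n,Z \right)} = \left(-4 + n\right) \left(Z + n\right)$ ($y{\left(n,Z \right)} = \left(n - 4\right) \left(Z + n\right) = \left(-4 + n\right) \left(Z + n\right)$)
$l{\left(T,A \right)} = -48$ ($l{\left(T,A \right)} = 0 A - 48 = 0 - 48 = -48$)
$l{\left(y{\left(7,-8 \right)},-46 \right)} - 2608 = -48 - 2608 = -2656$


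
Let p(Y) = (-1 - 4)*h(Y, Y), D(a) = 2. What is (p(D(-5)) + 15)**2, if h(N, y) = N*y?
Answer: 25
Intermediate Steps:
p(Y) = -5*Y**2 (p(Y) = (-1 - 4)*(Y*Y) = -5*Y**2)
(p(D(-5)) + 15)**2 = (-5*2**2 + 15)**2 = (-5*4 + 15)**2 = (-20 + 15)**2 = (-5)**2 = 25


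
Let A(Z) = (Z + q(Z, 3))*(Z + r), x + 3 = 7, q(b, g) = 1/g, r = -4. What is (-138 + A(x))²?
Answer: 19044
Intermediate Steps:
x = 4 (x = -3 + 7 = 4)
A(Z) = (-4 + Z)*(⅓ + Z) (A(Z) = (Z + 1/3)*(Z - 4) = (Z + ⅓)*(-4 + Z) = (⅓ + Z)*(-4 + Z) = (-4 + Z)*(⅓ + Z))
(-138 + A(x))² = (-138 + (-4/3 + 4² - 11/3*4))² = (-138 + (-4/3 + 16 - 44/3))² = (-138 + 0)² = (-138)² = 19044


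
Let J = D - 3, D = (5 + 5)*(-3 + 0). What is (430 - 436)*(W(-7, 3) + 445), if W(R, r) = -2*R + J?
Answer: -2556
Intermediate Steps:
D = -30 (D = 10*(-3) = -30)
J = -33 (J = -30 - 3 = -33)
W(R, r) = -33 - 2*R (W(R, r) = -2*R - 33 = -33 - 2*R)
(430 - 436)*(W(-7, 3) + 445) = (430 - 436)*((-33 - 2*(-7)) + 445) = -6*((-33 + 14) + 445) = -6*(-19 + 445) = -6*426 = -2556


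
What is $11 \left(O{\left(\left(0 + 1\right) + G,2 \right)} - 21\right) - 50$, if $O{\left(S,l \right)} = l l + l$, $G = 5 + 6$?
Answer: $-215$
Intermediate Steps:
$G = 11$
$O{\left(S,l \right)} = l + l^{2}$ ($O{\left(S,l \right)} = l^{2} + l = l + l^{2}$)
$11 \left(O{\left(\left(0 + 1\right) + G,2 \right)} - 21\right) - 50 = 11 \left(2 \left(1 + 2\right) - 21\right) - 50 = 11 \left(2 \cdot 3 - 21\right) - 50 = 11 \left(6 - 21\right) - 50 = 11 \left(-15\right) - 50 = -165 - 50 = -215$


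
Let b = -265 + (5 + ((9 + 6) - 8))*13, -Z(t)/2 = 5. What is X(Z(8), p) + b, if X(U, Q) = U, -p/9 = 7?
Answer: -119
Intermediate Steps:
Z(t) = -10 (Z(t) = -2*5 = -10)
p = -63 (p = -9*7 = -63)
b = -109 (b = -265 + (5 + (15 - 8))*13 = -265 + (5 + 7)*13 = -265 + 12*13 = -265 + 156 = -109)
X(Z(8), p) + b = -10 - 109 = -119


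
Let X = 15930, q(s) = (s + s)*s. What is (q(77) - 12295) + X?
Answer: 15493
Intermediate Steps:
q(s) = 2*s² (q(s) = (2*s)*s = 2*s²)
(q(77) - 12295) + X = (2*77² - 12295) + 15930 = (2*5929 - 12295) + 15930 = (11858 - 12295) + 15930 = -437 + 15930 = 15493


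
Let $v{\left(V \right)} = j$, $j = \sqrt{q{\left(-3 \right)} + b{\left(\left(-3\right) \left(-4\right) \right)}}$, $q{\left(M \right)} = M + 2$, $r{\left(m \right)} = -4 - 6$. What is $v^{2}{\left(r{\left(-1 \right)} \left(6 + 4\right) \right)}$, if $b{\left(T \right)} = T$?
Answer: $11$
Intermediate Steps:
$r{\left(m \right)} = -10$ ($r{\left(m \right)} = -4 - 6 = -10$)
$q{\left(M \right)} = 2 + M$
$j = \sqrt{11}$ ($j = \sqrt{\left(2 - 3\right) - -12} = \sqrt{-1 + 12} = \sqrt{11} \approx 3.3166$)
$v{\left(V \right)} = \sqrt{11}$
$v^{2}{\left(r{\left(-1 \right)} \left(6 + 4\right) \right)} = \left(\sqrt{11}\right)^{2} = 11$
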